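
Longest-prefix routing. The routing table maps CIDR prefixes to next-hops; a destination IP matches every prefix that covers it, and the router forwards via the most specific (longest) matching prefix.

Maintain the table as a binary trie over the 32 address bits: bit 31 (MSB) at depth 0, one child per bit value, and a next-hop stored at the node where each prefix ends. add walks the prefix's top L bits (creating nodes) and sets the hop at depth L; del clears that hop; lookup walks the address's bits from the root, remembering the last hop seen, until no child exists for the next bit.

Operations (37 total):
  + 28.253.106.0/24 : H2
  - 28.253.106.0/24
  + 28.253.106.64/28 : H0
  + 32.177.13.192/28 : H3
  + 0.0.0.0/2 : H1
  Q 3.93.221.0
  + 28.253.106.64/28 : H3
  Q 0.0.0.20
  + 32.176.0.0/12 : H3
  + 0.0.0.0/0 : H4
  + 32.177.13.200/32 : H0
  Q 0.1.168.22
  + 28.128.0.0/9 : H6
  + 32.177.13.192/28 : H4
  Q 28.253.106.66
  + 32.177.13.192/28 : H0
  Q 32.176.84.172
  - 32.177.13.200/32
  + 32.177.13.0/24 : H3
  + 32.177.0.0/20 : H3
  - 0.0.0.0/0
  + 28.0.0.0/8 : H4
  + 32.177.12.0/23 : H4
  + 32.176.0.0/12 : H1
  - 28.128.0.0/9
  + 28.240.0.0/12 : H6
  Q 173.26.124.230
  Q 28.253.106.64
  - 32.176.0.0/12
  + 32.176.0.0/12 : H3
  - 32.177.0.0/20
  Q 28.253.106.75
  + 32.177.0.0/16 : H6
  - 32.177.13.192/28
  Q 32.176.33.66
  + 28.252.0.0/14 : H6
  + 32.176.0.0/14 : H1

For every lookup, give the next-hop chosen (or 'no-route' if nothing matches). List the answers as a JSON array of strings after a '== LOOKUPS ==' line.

Trace:
  add 28.253.106.0/24 -> H2 at depth 24
  del 28.253.106.0/24 (clear depth 24)
  add 28.253.106.64/28 -> H0 at depth 28
  add 32.177.13.192/28 -> H3 at depth 28
  add 0.0.0.0/2 -> H1 at depth 2
  Q 3.93.221.0: descend 000 ; hops seen [H1] ; pick H1
  add 28.253.106.64/28 -> H3 at depth 28
  Q 0.0.0.20: descend 000 ; hops seen [H1] ; pick H1
  add 32.176.0.0/12 -> H3 at depth 12
  add 0.0.0.0/0 -> H4 at depth 0
  add 32.177.13.200/32 -> H0 at depth 32
  Q 0.1.168.22: descend 000 ; hops seen [H4,H1] ; pick H1
  add 28.128.0.0/9 -> H6 at depth 9
  add 32.177.13.192/28 -> H4 at depth 28
  Q 28.253.106.66: descend 0001110011111101011010100100 ; hops seen [H4,H1,H6,H3] ; pick H3
  add 32.177.13.192/28 -> H0 at depth 28
  Q 32.176.84.172: descend 001000001011000 ; hops seen [H4,H1,H3] ; pick H3
  del 32.177.13.200/32 (clear depth 32)
  add 32.177.13.0/24 -> H3 at depth 24
  add 32.177.0.0/20 -> H3 at depth 20
  del 0.0.0.0/0 (clear depth 0)
  add 28.0.0.0/8 -> H4 at depth 8
  add 32.177.12.0/23 -> H4 at depth 23
  add 32.176.0.0/12 -> H1 at depth 12
  del 28.128.0.0/9 (clear depth 9)
  add 28.240.0.0/12 -> H6 at depth 12
  Q 173.26.124.230: descend ε ; hops seen [∅] ; pick no-route
  Q 28.253.106.64: descend 0001110011111101011010100100 ; hops seen [H1,H4,H6,H3] ; pick H3
  del 32.176.0.0/12 (clear depth 12)
  add 32.176.0.0/12 -> H3 at depth 12
  del 32.177.0.0/20 (clear depth 20)
  Q 28.253.106.75: descend 0001110011111101011010100100 ; hops seen [H1,H4,H6,H3] ; pick H3
  add 32.177.0.0/16 -> H6 at depth 16
  del 32.177.13.192/28 (clear depth 28)
  Q 32.176.33.66: descend 001000001011000 ; hops seen [H1,H3] ; pick H3
  add 28.252.0.0/14 -> H6 at depth 14
  add 32.176.0.0/14 -> H1 at depth 14

== LOOKUPS ==
["H1","H1","H1","H3","H3","no-route","H3","H3","H3"]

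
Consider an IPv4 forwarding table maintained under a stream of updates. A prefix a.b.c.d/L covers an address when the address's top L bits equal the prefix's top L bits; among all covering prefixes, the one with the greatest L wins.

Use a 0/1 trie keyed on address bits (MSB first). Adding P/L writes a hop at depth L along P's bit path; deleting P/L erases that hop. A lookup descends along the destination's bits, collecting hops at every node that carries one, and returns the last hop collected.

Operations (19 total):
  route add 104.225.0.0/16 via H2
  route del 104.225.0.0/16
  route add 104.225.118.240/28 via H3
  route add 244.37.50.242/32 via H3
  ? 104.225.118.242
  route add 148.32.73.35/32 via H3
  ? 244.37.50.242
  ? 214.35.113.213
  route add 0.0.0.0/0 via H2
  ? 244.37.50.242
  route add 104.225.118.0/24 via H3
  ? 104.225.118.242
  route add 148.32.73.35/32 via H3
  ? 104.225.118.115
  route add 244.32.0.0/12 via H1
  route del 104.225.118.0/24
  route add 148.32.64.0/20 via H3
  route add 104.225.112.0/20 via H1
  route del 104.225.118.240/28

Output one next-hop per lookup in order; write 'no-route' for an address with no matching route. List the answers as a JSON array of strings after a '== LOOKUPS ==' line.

Trace:
  + 104.225.0.0/16 (H2) depth=16
  del 104.225.0.0/16 (clear depth 16)
  + 104.225.118.240/28 (H3) depth=28
  + 244.37.50.242/32 (H3) depth=32
  lookup 104.225.118.242: bits 0110100011100001011101101111 walk d0:-→d1:-→d2:-→d3:-→d4:-→d5:-→d6:-→d7:-→d8:-→d9:-→d10:-→d11:-→d12:-→d13:-→d14:-→d15:-→d16:-→d17:-→d18:-→d19:-→d20:-→d21:-→d22:-→d23:-→d24:-→d25:-→d26:-→d27:-→d28:H3 -> H3
  + 148.32.73.35/32 (H3) depth=32
  lookup 244.37.50.242: bits 11110100001001010011001011110010 walk d0:-→d1:-→d2:-→d3:-→d4:-→d5:-→d6:-→d7:-→d8:-→d9:-→d10:-→d11:-→d12:-→d13:-→d14:-→d15:-→d16:-→d17:-→d18:-→d19:-→d20:-→d21:-→d22:-→d23:-→d24:-→d25:-→d26:-→d27:-→d28:-→d29:-→d30:-→d31:-→d32:H3 -> H3
  lookup 214.35.113.213: bits 11 walk d0:-→d1:-→d2:- -> no-route
  + 0.0.0.0/0 (H2) depth=0
  lookup 244.37.50.242: bits 11110100001001010011001011110010 walk d0:H2→d1:-→d2:-→d3:-→d4:-→d5:-→d6:-→d7:-→d8:-→d9:-→d10:-→d11:-→d12:-→d13:-→d14:-→d15:-→d16:-→d17:-→d18:-→d19:-→d20:-→d21:-→d22:-→d23:-→d24:-→d25:-→d26:-→d27:-→d28:-→d29:-→d30:-→d31:-→d32:H3 -> H3
  + 104.225.118.0/24 (H3) depth=24
  lookup 104.225.118.242: bits 0110100011100001011101101111 walk d0:H2→d1:-→d2:-→d3:-→d4:-→d5:-→d6:-→d7:-→d8:-→d9:-→d10:-→d11:-→d12:-→d13:-→d14:-→d15:-→d16:-→d17:-→d18:-→d19:-→d20:-→d21:-→d22:-→d23:-→d24:H3→d25:-→d26:-→d27:-→d28:H3 -> H3
  + 148.32.73.35/32 (H3) depth=32
  lookup 104.225.118.115: bits 011010001110000101110110 walk d0:H2→d1:-→d2:-→d3:-→d4:-→d5:-→d6:-→d7:-→d8:-→d9:-→d10:-→d11:-→d12:-→d13:-→d14:-→d15:-→d16:-→d17:-→d18:-→d19:-→d20:-→d21:-→d22:-→d23:-→d24:H3 -> H3
  + 244.32.0.0/12 (H1) depth=12
  del 104.225.118.0/24 (clear depth 24)
  + 148.32.64.0/20 (H3) depth=20
  + 104.225.112.0/20 (H1) depth=20
  del 104.225.118.240/28 (clear depth 28)

== LOOKUPS ==
["H3","H3","no-route","H3","H3","H3"]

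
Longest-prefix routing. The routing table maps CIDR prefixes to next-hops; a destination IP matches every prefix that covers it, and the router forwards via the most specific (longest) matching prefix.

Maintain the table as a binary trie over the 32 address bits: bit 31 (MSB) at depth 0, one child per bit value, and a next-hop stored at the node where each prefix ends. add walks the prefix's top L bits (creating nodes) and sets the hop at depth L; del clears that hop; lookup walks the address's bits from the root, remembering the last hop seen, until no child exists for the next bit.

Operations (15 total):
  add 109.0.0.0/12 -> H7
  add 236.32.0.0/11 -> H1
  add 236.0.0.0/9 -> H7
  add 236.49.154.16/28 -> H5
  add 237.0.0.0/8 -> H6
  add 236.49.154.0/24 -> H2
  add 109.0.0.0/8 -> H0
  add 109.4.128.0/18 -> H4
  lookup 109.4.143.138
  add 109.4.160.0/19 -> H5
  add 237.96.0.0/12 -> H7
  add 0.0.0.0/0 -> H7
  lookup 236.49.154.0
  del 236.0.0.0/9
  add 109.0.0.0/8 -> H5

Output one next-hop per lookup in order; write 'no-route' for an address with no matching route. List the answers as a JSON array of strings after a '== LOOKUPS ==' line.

Apply in order:
  add 109.0.0.0/12 -> H7 at depth 12
  add 236.32.0.0/11 -> H1 at depth 11
  add 236.0.0.0/9 -> H7 at depth 9
  add 236.49.154.16/28 -> H5 at depth 28
  add 237.0.0.0/8 -> H6 at depth 8
  add 236.49.154.0/24 -> H2 at depth 24
  add 109.0.0.0/8 -> H0 at depth 8
  add 109.4.128.0/18 -> H4 at depth 18
  Q 109.4.143.138: descend 011011010000010010 ; hops seen [H0,H7,H4] ; pick H4
  add 109.4.160.0/19 -> H5 at depth 19
  add 237.96.0.0/12 -> H7 at depth 12
  add 0.0.0.0/0 -> H7 at depth 0
  Q 236.49.154.0: descend 111011000011000110011010000 ; hops seen [H7,H7,H1,H2] ; pick H2
  del 236.0.0.0/9 (clear depth 9)
  add 109.0.0.0/8 -> H5 at depth 8

== LOOKUPS ==
["H4","H2"]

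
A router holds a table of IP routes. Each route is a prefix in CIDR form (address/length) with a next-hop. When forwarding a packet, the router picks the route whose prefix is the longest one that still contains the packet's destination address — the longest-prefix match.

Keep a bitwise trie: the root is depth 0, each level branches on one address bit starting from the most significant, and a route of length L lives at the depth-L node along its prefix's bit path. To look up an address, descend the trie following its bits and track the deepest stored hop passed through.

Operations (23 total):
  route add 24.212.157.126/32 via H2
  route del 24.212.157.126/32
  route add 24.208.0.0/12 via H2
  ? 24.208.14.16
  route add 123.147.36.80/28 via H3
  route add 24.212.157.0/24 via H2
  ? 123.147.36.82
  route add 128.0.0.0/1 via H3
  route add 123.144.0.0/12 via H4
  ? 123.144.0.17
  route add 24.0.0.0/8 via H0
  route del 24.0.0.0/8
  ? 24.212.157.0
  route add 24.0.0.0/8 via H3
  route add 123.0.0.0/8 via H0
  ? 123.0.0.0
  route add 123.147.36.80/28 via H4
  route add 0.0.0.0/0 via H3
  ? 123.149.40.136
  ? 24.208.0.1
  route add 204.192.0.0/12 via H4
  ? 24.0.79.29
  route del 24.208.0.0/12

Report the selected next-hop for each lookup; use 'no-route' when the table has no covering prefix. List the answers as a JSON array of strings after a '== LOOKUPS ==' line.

Process each operation:
  + 24.212.157.126/32 (H2) depth=32
  del 24.212.157.126/32 (clear depth 32)
  + 24.208.0.0/12 (H2) depth=12
  Q 24.208.14.16: descend 0001100011010 ; hops seen [H2] ; pick H2
  + 123.147.36.80/28 (H3) depth=28
  + 24.212.157.0/24 (H2) depth=24
  Q 123.147.36.82: descend 0111101110010011001001000101 ; hops seen [H3] ; pick H3
  + 128.0.0.0/1 (H3) depth=1
  + 123.144.0.0/12 (H4) depth=12
  Q 123.144.0.17: descend 01111011100100 ; hops seen [H4] ; pick H4
  + 24.0.0.0/8 (H0) depth=8
  del 24.0.0.0/8 (clear depth 8)
  Q 24.212.157.0: descend 0001100011010100100111010 ; hops seen [H2,H2] ; pick H2
  + 24.0.0.0/8 (H3) depth=8
  + 123.0.0.0/8 (H0) depth=8
  Q 123.0.0.0: descend 01111011 ; hops seen [H0] ; pick H0
  + 123.147.36.80/28 (H4) depth=28
  + 0.0.0.0/0 (H3) depth=0
  Q 123.149.40.136: descend 0111101110010 ; hops seen [H3,H0,H4] ; pick H4
  Q 24.208.0.1: descend 0001100011010 ; hops seen [H3,H3,H2] ; pick H2
  + 204.192.0.0/12 (H4) depth=12
  Q 24.0.79.29: descend 00011000 ; hops seen [H3,H3] ; pick H3
  del 24.208.0.0/12 (clear depth 12)

== LOOKUPS ==
["H2","H3","H4","H2","H0","H4","H2","H3"]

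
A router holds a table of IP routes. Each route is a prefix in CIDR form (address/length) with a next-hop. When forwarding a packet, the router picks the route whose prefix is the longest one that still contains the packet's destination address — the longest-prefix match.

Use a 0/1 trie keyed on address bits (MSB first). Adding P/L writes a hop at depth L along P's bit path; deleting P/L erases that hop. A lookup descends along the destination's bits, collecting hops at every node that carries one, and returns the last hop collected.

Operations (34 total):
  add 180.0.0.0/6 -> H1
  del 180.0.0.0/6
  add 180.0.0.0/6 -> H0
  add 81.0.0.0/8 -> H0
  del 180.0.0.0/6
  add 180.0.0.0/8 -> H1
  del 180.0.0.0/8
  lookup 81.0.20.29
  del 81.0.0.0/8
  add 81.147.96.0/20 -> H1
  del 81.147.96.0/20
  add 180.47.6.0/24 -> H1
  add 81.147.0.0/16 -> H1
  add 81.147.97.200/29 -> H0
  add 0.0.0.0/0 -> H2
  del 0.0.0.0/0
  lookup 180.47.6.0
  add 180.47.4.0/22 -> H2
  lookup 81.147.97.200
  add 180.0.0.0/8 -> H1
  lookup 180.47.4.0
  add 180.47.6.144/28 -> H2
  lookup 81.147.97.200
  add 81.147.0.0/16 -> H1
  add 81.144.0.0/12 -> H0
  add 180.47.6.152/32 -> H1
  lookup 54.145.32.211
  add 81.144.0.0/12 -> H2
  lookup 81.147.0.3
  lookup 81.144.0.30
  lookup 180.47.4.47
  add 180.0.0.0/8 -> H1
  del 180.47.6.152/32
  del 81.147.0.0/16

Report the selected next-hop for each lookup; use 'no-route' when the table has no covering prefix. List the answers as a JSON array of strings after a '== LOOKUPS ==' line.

Trace:
  add 180.0.0.0/6 -> H1 at depth 6
  del 180.0.0.0/6 (clear depth 6)
  add 180.0.0.0/6 -> H0 at depth 6
  add 81.0.0.0/8 -> H0 at depth 8
  del 180.0.0.0/6 (clear depth 6)
  add 180.0.0.0/8 -> H1 at depth 8
  del 180.0.0.0/8 (clear depth 8)
  ? 81.0.20.29  path d0:-→d1:-→d2:-→d3:-→d4:-→d5:-→d6:-→d7:-→d8:H0  best=H0
  del 81.0.0.0/8 (clear depth 8)
  add 81.147.96.0/20 -> H1 at depth 20
  del 81.147.96.0/20 (clear depth 20)
  add 180.47.6.0/24 -> H1 at depth 24
  add 81.147.0.0/16 -> H1 at depth 16
  add 81.147.97.200/29 -> H0 at depth 29
  add 0.0.0.0/0 -> H2 at depth 0
  del 0.0.0.0/0 (clear depth 0)
  ? 180.47.6.0  path d0:-→d1:-→d2:-→d3:-→d4:-→d5:-→d6:-→d7:-→d8:-→d9:-→d10:-→d11:-→d12:-→d13:-→d14:-→d15:-→d16:-→d17:-→d18:-→d19:-→d20:-→d21:-→d22:-→d23:-→d24:H1  best=H1
  add 180.47.4.0/22 -> H2 at depth 22
  ? 81.147.97.200  path d0:-→d1:-→d2:-→d3:-→d4:-→d5:-→d6:-→d7:-→d8:-→d9:-→d10:-→d11:-→d12:-→d13:-→d14:-→d15:-→d16:H1→d17:-→d18:-→d19:-→d20:-→d21:-→d22:-→d23:-→d24:-→d25:-→d26:-→d27:-→d28:-→d29:H0  best=H0
  add 180.0.0.0/8 -> H1 at depth 8
  ? 180.47.4.0  path d0:-→d1:-→d2:-→d3:-→d4:-→d5:-→d6:-→d7:-→d8:H1→d9:-→d10:-→d11:-→d12:-→d13:-→d14:-→d15:-→d16:-→d17:-→d18:-→d19:-→d20:-→d21:-→d22:H2  best=H2
  add 180.47.6.144/28 -> H2 at depth 28
  ? 81.147.97.200  path d0:-→d1:-→d2:-→d3:-→d4:-→d5:-→d6:-→d7:-→d8:-→d9:-→d10:-→d11:-→d12:-→d13:-→d14:-→d15:-→d16:H1→d17:-→d18:-→d19:-→d20:-→d21:-→d22:-→d23:-→d24:-→d25:-→d26:-→d27:-→d28:-→d29:H0  best=H0
  add 81.147.0.0/16 -> H1 at depth 16
  add 81.144.0.0/12 -> H0 at depth 12
  add 180.47.6.152/32 -> H1 at depth 32
  ? 54.145.32.211  path d0:-→d1:-  best=no-route
  add 81.144.0.0/12 -> H2 at depth 12
  ? 81.147.0.3  path d0:-→d1:-→d2:-→d3:-→d4:-→d5:-→d6:-→d7:-→d8:-→d9:-→d10:-→d11:-→d12:H2→d13:-→d14:-→d15:-→d16:H1→d17:-  best=H1
  ? 81.144.0.30  path d0:-→d1:-→d2:-→d3:-→d4:-→d5:-→d6:-→d7:-→d8:-→d9:-→d10:-→d11:-→d12:H2→d13:-→d14:-  best=H2
  ? 180.47.4.47  path d0:-→d1:-→d2:-→d3:-→d4:-→d5:-→d6:-→d7:-→d8:H1→d9:-→d10:-→d11:-→d12:-→d13:-→d14:-→d15:-→d16:-→d17:-→d18:-→d19:-→d20:-→d21:-→d22:H2  best=H2
  add 180.0.0.0/8 -> H1 at depth 8
  del 180.47.6.152/32 (clear depth 32)
  del 81.147.0.0/16 (clear depth 16)

== LOOKUPS ==
["H0","H1","H0","H2","H0","no-route","H1","H2","H2"]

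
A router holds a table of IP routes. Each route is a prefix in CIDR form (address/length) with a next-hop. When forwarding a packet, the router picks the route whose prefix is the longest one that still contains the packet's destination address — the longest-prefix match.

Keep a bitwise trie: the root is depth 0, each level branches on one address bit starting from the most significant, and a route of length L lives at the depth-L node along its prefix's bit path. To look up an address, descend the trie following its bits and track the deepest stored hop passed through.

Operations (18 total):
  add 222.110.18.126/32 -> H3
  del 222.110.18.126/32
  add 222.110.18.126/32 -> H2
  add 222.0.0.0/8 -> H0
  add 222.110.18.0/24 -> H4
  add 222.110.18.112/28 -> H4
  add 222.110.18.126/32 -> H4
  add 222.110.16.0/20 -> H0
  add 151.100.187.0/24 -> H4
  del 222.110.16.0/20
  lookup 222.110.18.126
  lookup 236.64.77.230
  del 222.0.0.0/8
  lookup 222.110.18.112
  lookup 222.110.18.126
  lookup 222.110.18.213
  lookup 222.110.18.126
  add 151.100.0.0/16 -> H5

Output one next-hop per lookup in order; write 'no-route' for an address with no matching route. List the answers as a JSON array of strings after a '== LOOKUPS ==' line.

Apply in order:
  add 222.110.18.126/32 -> H3 at depth 32
  - 222.110.18.126/32 clear@32
  add 222.110.18.126/32 -> H2 at depth 32
  add 222.0.0.0/8 -> H0 at depth 8
  add 222.110.18.0/24 -> H4 at depth 24
  add 222.110.18.112/28 -> H4 at depth 28
  add 222.110.18.126/32 -> H4 at depth 32
  add 222.110.16.0/20 -> H0 at depth 20
  add 151.100.187.0/24 -> H4 at depth 24
  - 222.110.16.0/20 clear@20
  ? 222.110.18.126  path d0:-→d1:-→d2:-→d3:-→d4:-→d5:-→d6:-→d7:-→d8:H0→d9:-→d10:-→d11:-→d12:-→d13:-→d14:-→d15:-→d16:-→d17:-→d18:-→d19:-→d20:-→d21:-→d22:-→d23:-→d24:H4→d25:-→d26:-→d27:-→d28:H4→d29:-→d30:-→d31:-→d32:H4  best=H4
  ? 236.64.77.230  path d0:-→d1:-→d2:-  best=no-route
  - 222.0.0.0/8 clear@8
  ? 222.110.18.112  path d0:-→d1:-→d2:-→d3:-→d4:-→d5:-→d6:-→d7:-→d8:-→d9:-→d10:-→d11:-→d12:-→d13:-→d14:-→d15:-→d16:-→d17:-→d18:-→d19:-→d20:-→d21:-→d22:-→d23:-→d24:H4→d25:-→d26:-→d27:-→d28:H4  best=H4
  ? 222.110.18.126  path d0:-→d1:-→d2:-→d3:-→d4:-→d5:-→d6:-→d7:-→d8:-→d9:-→d10:-→d11:-→d12:-→d13:-→d14:-→d15:-→d16:-→d17:-→d18:-→d19:-→d20:-→d21:-→d22:-→d23:-→d24:H4→d25:-→d26:-→d27:-→d28:H4→d29:-→d30:-→d31:-→d32:H4  best=H4
  ? 222.110.18.213  path d0:-→d1:-→d2:-→d3:-→d4:-→d5:-→d6:-→d7:-→d8:-→d9:-→d10:-→d11:-→d12:-→d13:-→d14:-→d15:-→d16:-→d17:-→d18:-→d19:-→d20:-→d21:-→d22:-→d23:-→d24:H4  best=H4
  ? 222.110.18.126  path d0:-→d1:-→d2:-→d3:-→d4:-→d5:-→d6:-→d7:-→d8:-→d9:-→d10:-→d11:-→d12:-→d13:-→d14:-→d15:-→d16:-→d17:-→d18:-→d19:-→d20:-→d21:-→d22:-→d23:-→d24:H4→d25:-→d26:-→d27:-→d28:H4→d29:-→d30:-→d31:-→d32:H4  best=H4
  add 151.100.0.0/16 -> H5 at depth 16

== LOOKUPS ==
["H4","no-route","H4","H4","H4","H4"]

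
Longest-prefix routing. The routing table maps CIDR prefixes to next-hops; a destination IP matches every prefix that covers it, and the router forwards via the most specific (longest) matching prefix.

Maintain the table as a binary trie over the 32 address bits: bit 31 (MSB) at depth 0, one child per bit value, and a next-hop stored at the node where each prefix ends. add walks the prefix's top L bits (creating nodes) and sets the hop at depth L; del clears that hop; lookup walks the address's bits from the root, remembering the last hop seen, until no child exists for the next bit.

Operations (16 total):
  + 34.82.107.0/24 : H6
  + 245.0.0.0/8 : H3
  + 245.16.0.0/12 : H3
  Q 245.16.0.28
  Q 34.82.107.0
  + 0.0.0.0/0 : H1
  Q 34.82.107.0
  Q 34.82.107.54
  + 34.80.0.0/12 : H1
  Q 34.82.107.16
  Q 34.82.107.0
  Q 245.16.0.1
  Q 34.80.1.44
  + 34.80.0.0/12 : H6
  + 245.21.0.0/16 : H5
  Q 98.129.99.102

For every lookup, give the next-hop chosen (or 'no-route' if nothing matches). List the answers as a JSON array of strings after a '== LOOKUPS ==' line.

Trace:
  add 34.82.107.0/24 -> H6 at depth 24
  add 245.0.0.0/8 -> H3 at depth 8
  add 245.16.0.0/12 -> H3 at depth 12
  ? 245.16.0.28  path d0:-→d1:-→d2:-→d3:-→d4:-→d5:-→d6:-→d7:-→d8:H3→d9:-→d10:-→d11:-→d12:H3  best=H3
  ? 34.82.107.0  path d0:-→d1:-→d2:-→d3:-→d4:-→d5:-→d6:-→d7:-→d8:-→d9:-→d10:-→d11:-→d12:-→d13:-→d14:-→d15:-→d16:-→d17:-→d18:-→d19:-→d20:-→d21:-→d22:-→d23:-→d24:H6  best=H6
  add 0.0.0.0/0 -> H1 at depth 0
  ? 34.82.107.0  path d0:H1→d1:-→d2:-→d3:-→d4:-→d5:-→d6:-→d7:-→d8:-→d9:-→d10:-→d11:-→d12:-→d13:-→d14:-→d15:-→d16:-→d17:-→d18:-→d19:-→d20:-→d21:-→d22:-→d23:-→d24:H6  best=H6
  ? 34.82.107.54  path d0:H1→d1:-→d2:-→d3:-→d4:-→d5:-→d6:-→d7:-→d8:-→d9:-→d10:-→d11:-→d12:-→d13:-→d14:-→d15:-→d16:-→d17:-→d18:-→d19:-→d20:-→d21:-→d22:-→d23:-→d24:H6  best=H6
  add 34.80.0.0/12 -> H1 at depth 12
  ? 34.82.107.16  path d0:H1→d1:-→d2:-→d3:-→d4:-→d5:-→d6:-→d7:-→d8:-→d9:-→d10:-→d11:-→d12:H1→d13:-→d14:-→d15:-→d16:-→d17:-→d18:-→d19:-→d20:-→d21:-→d22:-→d23:-→d24:H6  best=H6
  ? 34.82.107.0  path d0:H1→d1:-→d2:-→d3:-→d4:-→d5:-→d6:-→d7:-→d8:-→d9:-→d10:-→d11:-→d12:H1→d13:-→d14:-→d15:-→d16:-→d17:-→d18:-→d19:-→d20:-→d21:-→d22:-→d23:-→d24:H6  best=H6
  ? 245.16.0.1  path d0:H1→d1:-→d2:-→d3:-→d4:-→d5:-→d6:-→d7:-→d8:H3→d9:-→d10:-→d11:-→d12:H3  best=H3
  ? 34.80.1.44  path d0:H1→d1:-→d2:-→d3:-→d4:-→d5:-→d6:-→d7:-→d8:-→d9:-→d10:-→d11:-→d12:H1→d13:-→d14:-  best=H1
  add 34.80.0.0/12 -> H6 at depth 12
  add 245.21.0.0/16 -> H5 at depth 16
  ? 98.129.99.102  path d0:H1→d1:-  best=H1

== LOOKUPS ==
["H3","H6","H6","H6","H6","H6","H3","H1","H1"]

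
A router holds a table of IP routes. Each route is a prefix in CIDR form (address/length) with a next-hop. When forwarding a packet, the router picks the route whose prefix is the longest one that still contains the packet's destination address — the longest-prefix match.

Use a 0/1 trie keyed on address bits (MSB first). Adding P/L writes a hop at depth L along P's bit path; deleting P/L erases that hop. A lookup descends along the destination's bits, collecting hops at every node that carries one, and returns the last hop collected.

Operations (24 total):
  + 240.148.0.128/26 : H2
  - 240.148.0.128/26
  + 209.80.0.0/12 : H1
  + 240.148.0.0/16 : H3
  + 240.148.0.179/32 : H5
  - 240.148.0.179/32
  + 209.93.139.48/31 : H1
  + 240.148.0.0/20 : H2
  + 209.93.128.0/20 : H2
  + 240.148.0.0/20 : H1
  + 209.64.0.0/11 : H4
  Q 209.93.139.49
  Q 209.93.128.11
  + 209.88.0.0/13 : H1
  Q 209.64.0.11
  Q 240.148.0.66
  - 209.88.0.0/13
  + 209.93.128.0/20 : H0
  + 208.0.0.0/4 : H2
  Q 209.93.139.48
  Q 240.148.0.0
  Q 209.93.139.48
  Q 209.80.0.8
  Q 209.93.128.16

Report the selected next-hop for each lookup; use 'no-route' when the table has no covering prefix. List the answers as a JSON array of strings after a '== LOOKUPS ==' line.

Trace:
  add 240.148.0.128/26 -> H2 at depth 26
  - 240.148.0.128/26 clear@26
  add 209.80.0.0/12 -> H1 at depth 12
  add 240.148.0.0/16 -> H3 at depth 16
  add 240.148.0.179/32 -> H5 at depth 32
  - 240.148.0.179/32 clear@32
  add 209.93.139.48/31 -> H1 at depth 31
  add 240.148.0.0/20 -> H2 at depth 20
  add 209.93.128.0/20 -> H2 at depth 20
  add 240.148.0.0/20 -> H1 at depth 20
  add 209.64.0.0/11 -> H4 at depth 11
  ? 209.93.139.49  path d0:-→d1:-→d2:-→d3:-→d4:-→d5:-→d6:-→d7:-→d8:-→d9:-→d10:-→d11:H4→d12:H1→d13:-→d14:-→d15:-→d16:-→d17:-→d18:-→d19:-→d20:H2→d21:-→d22:-→d23:-→d24:-→d25:-→d26:-→d27:-→d28:-→d29:-→d30:-→d31:H1  best=H1
  ? 209.93.128.11  path d0:-→d1:-→d2:-→d3:-→d4:-→d5:-→d6:-→d7:-→d8:-→d9:-→d10:-→d11:H4→d12:H1→d13:-→d14:-→d15:-→d16:-→d17:-→d18:-→d19:-→d20:H2  best=H2
  add 209.88.0.0/13 -> H1 at depth 13
  ? 209.64.0.11  path d0:-→d1:-→d2:-→d3:-→d4:-→d5:-→d6:-→d7:-→d8:-→d9:-→d10:-→d11:H4  best=H4
  ? 240.148.0.66  path d0:-→d1:-→d2:-→d3:-→d4:-→d5:-→d6:-→d7:-→d8:-→d9:-→d10:-→d11:-→d12:-→d13:-→d14:-→d15:-→d16:H3→d17:-→d18:-→d19:-→d20:H1→d21:-→d22:-→d23:-→d24:-  best=H1
  - 209.88.0.0/13 clear@13
  add 209.93.128.0/20 -> H0 at depth 20
  add 208.0.0.0/4 -> H2 at depth 4
  ? 209.93.139.48  path d0:-→d1:-→d2:-→d3:-→d4:H2→d5:-→d6:-→d7:-→d8:-→d9:-→d10:-→d11:H4→d12:H1→d13:-→d14:-→d15:-→d16:-→d17:-→d18:-→d19:-→d20:H0→d21:-→d22:-→d23:-→d24:-→d25:-→d26:-→d27:-→d28:-→d29:-→d30:-→d31:H1  best=H1
  ? 240.148.0.0  path d0:-→d1:-→d2:-→d3:-→d4:-→d5:-→d6:-→d7:-→d8:-→d9:-→d10:-→d11:-→d12:-→d13:-→d14:-→d15:-→d16:H3→d17:-→d18:-→d19:-→d20:H1→d21:-→d22:-→d23:-→d24:-  best=H1
  ? 209.93.139.48  path d0:-→d1:-→d2:-→d3:-→d4:H2→d5:-→d6:-→d7:-→d8:-→d9:-→d10:-→d11:H4→d12:H1→d13:-→d14:-→d15:-→d16:-→d17:-→d18:-→d19:-→d20:H0→d21:-→d22:-→d23:-→d24:-→d25:-→d26:-→d27:-→d28:-→d29:-→d30:-→d31:H1  best=H1
  ? 209.80.0.8  path d0:-→d1:-→d2:-→d3:-→d4:H2→d5:-→d6:-→d7:-→d8:-→d9:-→d10:-→d11:H4→d12:H1  best=H1
  ? 209.93.128.16  path d0:-→d1:-→d2:-→d3:-→d4:H2→d5:-→d6:-→d7:-→d8:-→d9:-→d10:-→d11:H4→d12:H1→d13:-→d14:-→d15:-→d16:-→d17:-→d18:-→d19:-→d20:H0  best=H0

== LOOKUPS ==
["H1","H2","H4","H1","H1","H1","H1","H1","H0"]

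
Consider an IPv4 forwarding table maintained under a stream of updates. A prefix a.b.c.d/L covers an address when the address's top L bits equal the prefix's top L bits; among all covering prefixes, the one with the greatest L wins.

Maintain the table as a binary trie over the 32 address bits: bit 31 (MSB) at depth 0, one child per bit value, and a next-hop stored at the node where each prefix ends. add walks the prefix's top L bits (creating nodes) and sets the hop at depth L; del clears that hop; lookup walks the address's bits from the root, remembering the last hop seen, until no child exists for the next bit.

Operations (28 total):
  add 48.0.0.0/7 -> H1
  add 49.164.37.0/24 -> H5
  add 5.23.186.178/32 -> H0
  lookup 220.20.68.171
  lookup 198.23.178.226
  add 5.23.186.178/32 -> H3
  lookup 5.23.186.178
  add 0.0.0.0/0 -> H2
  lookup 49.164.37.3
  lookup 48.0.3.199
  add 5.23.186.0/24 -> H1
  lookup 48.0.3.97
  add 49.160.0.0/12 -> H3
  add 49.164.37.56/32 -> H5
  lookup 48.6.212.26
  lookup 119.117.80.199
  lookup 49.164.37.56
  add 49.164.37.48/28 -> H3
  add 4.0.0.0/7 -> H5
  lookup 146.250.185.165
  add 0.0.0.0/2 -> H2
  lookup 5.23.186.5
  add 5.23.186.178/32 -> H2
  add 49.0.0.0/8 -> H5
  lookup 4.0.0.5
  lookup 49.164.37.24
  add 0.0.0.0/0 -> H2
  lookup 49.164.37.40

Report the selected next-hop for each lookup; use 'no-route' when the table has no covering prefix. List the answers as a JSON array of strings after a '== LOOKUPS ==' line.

Process each operation:
  + 48.0.0.0/7 (H1) depth=7
  + 49.164.37.0/24 (H5) depth=24
  + 5.23.186.178/32 (H0) depth=32
  Q 220.20.68.171: descend ε ; hops seen [∅] ; pick no-route
  Q 198.23.178.226: descend ε ; hops seen [∅] ; pick no-route
  + 5.23.186.178/32 (H3) depth=32
  Q 5.23.186.178: descend 00000101000101111011101010110010 ; hops seen [H3] ; pick H3
  + 0.0.0.0/0 (H2) depth=0
  Q 49.164.37.3: descend 001100011010010000100101 ; hops seen [H2,H1,H5] ; pick H5
  Q 48.0.3.199: descend 0011000 ; hops seen [H2,H1] ; pick H1
  + 5.23.186.0/24 (H1) depth=24
  Q 48.0.3.97: descend 0011000 ; hops seen [H2,H1] ; pick H1
  + 49.160.0.0/12 (H3) depth=12
  + 49.164.37.56/32 (H5) depth=32
  Q 48.6.212.26: descend 0011000 ; hops seen [H2,H1] ; pick H1
  Q 119.117.80.199: descend 0 ; hops seen [H2] ; pick H2
  Q 49.164.37.56: descend 00110001101001000010010100111000 ; hops seen [H2,H1,H3,H5,H5] ; pick H5
  + 49.164.37.48/28 (H3) depth=28
  + 4.0.0.0/7 (H5) depth=7
  Q 146.250.185.165: descend ε ; hops seen [H2] ; pick H2
  + 0.0.0.0/2 (H2) depth=2
  Q 5.23.186.5: descend 000001010001011110111010 ; hops seen [H2,H2,H5,H1] ; pick H1
  + 5.23.186.178/32 (H2) depth=32
  + 49.0.0.0/8 (H5) depth=8
  Q 4.0.0.5: descend 0000010 ; hops seen [H2,H2,H5] ; pick H5
  Q 49.164.37.24: descend 00110001101001000010010100 ; hops seen [H2,H2,H1,H5,H3,H5] ; pick H5
  + 0.0.0.0/0 (H2) depth=0
  Q 49.164.37.40: descend 001100011010010000100101001 ; hops seen [H2,H2,H1,H5,H3,H5] ; pick H5

== LOOKUPS ==
["no-route","no-route","H3","H5","H1","H1","H1","H2","H5","H2","H1","H5","H5","H5"]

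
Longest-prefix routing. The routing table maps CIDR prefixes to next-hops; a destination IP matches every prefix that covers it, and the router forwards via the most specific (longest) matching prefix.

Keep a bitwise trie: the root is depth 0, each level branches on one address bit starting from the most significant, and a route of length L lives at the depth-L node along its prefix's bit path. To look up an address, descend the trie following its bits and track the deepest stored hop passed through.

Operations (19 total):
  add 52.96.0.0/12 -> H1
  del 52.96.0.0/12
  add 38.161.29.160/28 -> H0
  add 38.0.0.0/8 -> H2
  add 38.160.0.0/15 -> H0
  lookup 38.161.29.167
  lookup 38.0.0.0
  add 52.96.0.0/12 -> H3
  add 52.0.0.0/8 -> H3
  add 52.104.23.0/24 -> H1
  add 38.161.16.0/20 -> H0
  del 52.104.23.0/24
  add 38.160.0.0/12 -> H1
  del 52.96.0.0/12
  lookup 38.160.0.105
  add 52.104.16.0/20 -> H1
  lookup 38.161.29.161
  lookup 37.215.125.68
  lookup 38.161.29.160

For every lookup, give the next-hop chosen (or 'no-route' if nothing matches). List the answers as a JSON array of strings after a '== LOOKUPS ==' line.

Process each operation:
  + 52.96.0.0/12 (H1) depth=12
  del 52.96.0.0/12 (clear depth 12)
  + 38.161.29.160/28 (H0) depth=28
  + 38.0.0.0/8 (H2) depth=8
  + 38.160.0.0/15 (H0) depth=15
  lookup 38.161.29.167: bits 0010011010100001000111011010 walk d0:-→d1:-→d2:-→d3:-→d4:-→d5:-→d6:-→d7:-→d8:H2→d9:-→d10:-→d11:-→d12:-→d13:-→d14:-→d15:H0→d16:-→d17:-→d18:-→d19:-→d20:-→d21:-→d22:-→d23:-→d24:-→d25:-→d26:-→d27:-→d28:H0 -> H0
  lookup 38.0.0.0: bits 00100110 walk d0:-→d1:-→d2:-→d3:-→d4:-→d5:-→d6:-→d7:-→d8:H2 -> H2
  + 52.96.0.0/12 (H3) depth=12
  + 52.0.0.0/8 (H3) depth=8
  + 52.104.23.0/24 (H1) depth=24
  + 38.161.16.0/20 (H0) depth=20
  del 52.104.23.0/24 (clear depth 24)
  + 38.160.0.0/12 (H1) depth=12
  del 52.96.0.0/12 (clear depth 12)
  lookup 38.160.0.105: bits 001001101010000 walk d0:-→d1:-→d2:-→d3:-→d4:-→d5:-→d6:-→d7:-→d8:H2→d9:-→d10:-→d11:-→d12:H1→d13:-→d14:-→d15:H0 -> H0
  + 52.104.16.0/20 (H1) depth=20
  lookup 38.161.29.161: bits 0010011010100001000111011010 walk d0:-→d1:-→d2:-→d3:-→d4:-→d5:-→d6:-→d7:-→d8:H2→d9:-→d10:-→d11:-→d12:H1→d13:-→d14:-→d15:H0→d16:-→d17:-→d18:-→d19:-→d20:H0→d21:-→d22:-→d23:-→d24:-→d25:-→d26:-→d27:-→d28:H0 -> H0
  lookup 37.215.125.68: bits 001001 walk d0:-→d1:-→d2:-→d3:-→d4:-→d5:-→d6:- -> no-route
  lookup 38.161.29.160: bits 0010011010100001000111011010 walk d0:-→d1:-→d2:-→d3:-→d4:-→d5:-→d6:-→d7:-→d8:H2→d9:-→d10:-→d11:-→d12:H1→d13:-→d14:-→d15:H0→d16:-→d17:-→d18:-→d19:-→d20:H0→d21:-→d22:-→d23:-→d24:-→d25:-→d26:-→d27:-→d28:H0 -> H0

== LOOKUPS ==
["H0","H2","H0","H0","no-route","H0"]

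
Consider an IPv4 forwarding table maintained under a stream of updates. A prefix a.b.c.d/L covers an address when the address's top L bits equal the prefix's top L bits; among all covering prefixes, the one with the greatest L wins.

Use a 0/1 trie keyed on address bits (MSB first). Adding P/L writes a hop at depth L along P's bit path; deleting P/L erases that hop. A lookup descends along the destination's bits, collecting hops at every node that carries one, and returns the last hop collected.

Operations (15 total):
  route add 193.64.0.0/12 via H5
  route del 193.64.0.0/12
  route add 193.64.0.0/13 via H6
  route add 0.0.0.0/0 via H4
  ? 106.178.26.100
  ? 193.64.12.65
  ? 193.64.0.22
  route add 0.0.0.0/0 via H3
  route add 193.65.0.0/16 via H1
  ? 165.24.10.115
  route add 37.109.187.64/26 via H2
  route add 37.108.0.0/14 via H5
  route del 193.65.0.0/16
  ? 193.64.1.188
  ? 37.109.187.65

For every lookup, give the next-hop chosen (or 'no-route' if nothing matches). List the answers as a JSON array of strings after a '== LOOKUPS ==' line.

Trace:
  add 193.64.0.0/12 -> H5 at depth 12
  - 193.64.0.0/12 clear@12
  add 193.64.0.0/13 -> H6 at depth 13
  add 0.0.0.0/0 -> H4 at depth 0
  lookup 106.178.26.100: bits ε walk d0:H4 -> H4
  lookup 193.64.12.65: bits 1100000101000 walk d0:H4→d1:-→d2:-→d3:-→d4:-→d5:-→d6:-→d7:-→d8:-→d9:-→d10:-→d11:-→d12:-→d13:H6 -> H6
  lookup 193.64.0.22: bits 1100000101000 walk d0:H4→d1:-→d2:-→d3:-→d4:-→d5:-→d6:-→d7:-→d8:-→d9:-→d10:-→d11:-→d12:-→d13:H6 -> H6
  add 0.0.0.0/0 -> H3 at depth 0
  add 193.65.0.0/16 -> H1 at depth 16
  lookup 165.24.10.115: bits 1 walk d0:H3→d1:- -> H3
  add 37.109.187.64/26 -> H2 at depth 26
  add 37.108.0.0/14 -> H5 at depth 14
  - 193.65.0.0/16 clear@16
  lookup 193.64.1.188: bits 110000010100000 walk d0:H3→d1:-→d2:-→d3:-→d4:-→d5:-→d6:-→d7:-→d8:-→d9:-→d10:-→d11:-→d12:-→d13:H6→d14:-→d15:- -> H6
  lookup 37.109.187.65: bits 00100101011011011011101101 walk d0:H3→d1:-→d2:-→d3:-→d4:-→d5:-→d6:-→d7:-→d8:-→d9:-→d10:-→d11:-→d12:-→d13:-→d14:H5→d15:-→d16:-→d17:-→d18:-→d19:-→d20:-→d21:-→d22:-→d23:-→d24:-→d25:-→d26:H2 -> H2

== LOOKUPS ==
["H4","H6","H6","H3","H6","H2"]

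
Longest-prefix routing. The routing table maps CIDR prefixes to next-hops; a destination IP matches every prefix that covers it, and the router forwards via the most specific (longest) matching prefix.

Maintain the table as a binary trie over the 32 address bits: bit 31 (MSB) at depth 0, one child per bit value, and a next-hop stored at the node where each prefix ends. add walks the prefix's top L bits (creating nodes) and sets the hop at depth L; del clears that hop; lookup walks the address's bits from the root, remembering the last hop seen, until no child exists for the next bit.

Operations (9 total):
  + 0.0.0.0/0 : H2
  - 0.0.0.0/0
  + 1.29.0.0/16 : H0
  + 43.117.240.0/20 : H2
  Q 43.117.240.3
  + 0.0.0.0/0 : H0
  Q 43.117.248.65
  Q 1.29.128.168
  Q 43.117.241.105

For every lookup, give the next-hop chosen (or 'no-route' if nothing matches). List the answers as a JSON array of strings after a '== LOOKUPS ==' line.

Apply in order:
  add 0.0.0.0/0 -> H2 at depth 0
  - 0.0.0.0/0 clear@0
  add 1.29.0.0/16 -> H0 at depth 16
  add 43.117.240.0/20 -> H2 at depth 20
  ? 43.117.240.3  path d0:-→d1:-→d2:-→d3:-→d4:-→d5:-→d6:-→d7:-→d8:-→d9:-→d10:-→d11:-→d12:-→d13:-→d14:-→d15:-→d16:-→d17:-→d18:-→d19:-→d20:H2  best=H2
  add 0.0.0.0/0 -> H0 at depth 0
  ? 43.117.248.65  path d0:H0→d1:-→d2:-→d3:-→d4:-→d5:-→d6:-→d7:-→d8:-→d9:-→d10:-→d11:-→d12:-→d13:-→d14:-→d15:-→d16:-→d17:-→d18:-→d19:-→d20:H2  best=H2
  ? 1.29.128.168  path d0:H0→d1:-→d2:-→d3:-→d4:-→d5:-→d6:-→d7:-→d8:-→d9:-→d10:-→d11:-→d12:-→d13:-→d14:-→d15:-→d16:H0  best=H0
  ? 43.117.241.105  path d0:H0→d1:-→d2:-→d3:-→d4:-→d5:-→d6:-→d7:-→d8:-→d9:-→d10:-→d11:-→d12:-→d13:-→d14:-→d15:-→d16:-→d17:-→d18:-→d19:-→d20:H2  best=H2

== LOOKUPS ==
["H2","H2","H0","H2"]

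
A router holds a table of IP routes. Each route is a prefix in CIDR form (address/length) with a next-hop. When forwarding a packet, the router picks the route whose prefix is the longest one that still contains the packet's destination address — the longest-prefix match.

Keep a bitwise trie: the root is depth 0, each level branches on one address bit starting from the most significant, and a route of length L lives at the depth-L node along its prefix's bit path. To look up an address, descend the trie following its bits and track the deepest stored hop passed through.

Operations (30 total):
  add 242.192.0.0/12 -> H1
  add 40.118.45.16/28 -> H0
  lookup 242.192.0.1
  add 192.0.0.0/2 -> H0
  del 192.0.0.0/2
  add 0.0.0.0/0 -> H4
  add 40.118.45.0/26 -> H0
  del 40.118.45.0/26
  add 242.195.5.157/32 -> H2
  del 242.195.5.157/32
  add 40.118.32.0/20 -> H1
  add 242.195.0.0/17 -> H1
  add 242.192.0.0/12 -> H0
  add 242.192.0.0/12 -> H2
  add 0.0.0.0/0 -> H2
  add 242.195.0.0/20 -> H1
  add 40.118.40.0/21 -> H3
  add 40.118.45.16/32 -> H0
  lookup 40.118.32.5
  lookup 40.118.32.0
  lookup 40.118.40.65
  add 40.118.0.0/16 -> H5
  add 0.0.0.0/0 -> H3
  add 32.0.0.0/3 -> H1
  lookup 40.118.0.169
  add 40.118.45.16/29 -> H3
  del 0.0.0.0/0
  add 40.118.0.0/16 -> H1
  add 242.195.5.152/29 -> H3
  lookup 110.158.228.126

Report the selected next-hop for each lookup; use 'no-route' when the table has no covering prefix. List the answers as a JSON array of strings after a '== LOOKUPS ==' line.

Trace:
  + 242.192.0.0/12 (H1) depth=12
  + 40.118.45.16/28 (H0) depth=28
  lookup 242.192.0.1: bits 111100101100 walk d0:-→d1:-→d2:-→d3:-→d4:-→d5:-→d6:-→d7:-→d8:-→d9:-→d10:-→d11:-→d12:H1 -> H1
  + 192.0.0.0/2 (H0) depth=2
  del 192.0.0.0/2 (clear depth 2)
  + 0.0.0.0/0 (H4) depth=0
  + 40.118.45.0/26 (H0) depth=26
  del 40.118.45.0/26 (clear depth 26)
  + 242.195.5.157/32 (H2) depth=32
  del 242.195.5.157/32 (clear depth 32)
  + 40.118.32.0/20 (H1) depth=20
  + 242.195.0.0/17 (H1) depth=17
  + 242.192.0.0/12 (H0) depth=12
  + 242.192.0.0/12 (H2) depth=12
  + 0.0.0.0/0 (H2) depth=0
  + 242.195.0.0/20 (H1) depth=20
  + 40.118.40.0/21 (H3) depth=21
  + 40.118.45.16/32 (H0) depth=32
  lookup 40.118.32.5: bits 00101000011101100010 walk d0:H2→d1:-→d2:-→d3:-→d4:-→d5:-→d6:-→d7:-→d8:-→d9:-→d10:-→d11:-→d12:-→d13:-→d14:-→d15:-→d16:-→d17:-→d18:-→d19:-→d20:H1 -> H1
  lookup 40.118.32.0: bits 00101000011101100010 walk d0:H2→d1:-→d2:-→d3:-→d4:-→d5:-→d6:-→d7:-→d8:-→d9:-→d10:-→d11:-→d12:-→d13:-→d14:-→d15:-→d16:-→d17:-→d18:-→d19:-→d20:H1 -> H1
  lookup 40.118.40.65: bits 001010000111011000101 walk d0:H2→d1:-→d2:-→d3:-→d4:-→d5:-→d6:-→d7:-→d8:-→d9:-→d10:-→d11:-→d12:-→d13:-→d14:-→d15:-→d16:-→d17:-→d18:-→d19:-→d20:H1→d21:H3 -> H3
  + 40.118.0.0/16 (H5) depth=16
  + 0.0.0.0/0 (H3) depth=0
  + 32.0.0.0/3 (H1) depth=3
  lookup 40.118.0.169: bits 001010000111011000 walk d0:H3→d1:-→d2:-→d3:H1→d4:-→d5:-→d6:-→d7:-→d8:-→d9:-→d10:-→d11:-→d12:-→d13:-→d14:-→d15:-→d16:H5→d17:-→d18:- -> H5
  + 40.118.45.16/29 (H3) depth=29
  del 0.0.0.0/0 (clear depth 0)
  + 40.118.0.0/16 (H1) depth=16
  + 242.195.5.152/29 (H3) depth=29
  lookup 110.158.228.126: bits 0 walk d0:-→d1:- -> no-route

== LOOKUPS ==
["H1","H1","H1","H3","H5","no-route"]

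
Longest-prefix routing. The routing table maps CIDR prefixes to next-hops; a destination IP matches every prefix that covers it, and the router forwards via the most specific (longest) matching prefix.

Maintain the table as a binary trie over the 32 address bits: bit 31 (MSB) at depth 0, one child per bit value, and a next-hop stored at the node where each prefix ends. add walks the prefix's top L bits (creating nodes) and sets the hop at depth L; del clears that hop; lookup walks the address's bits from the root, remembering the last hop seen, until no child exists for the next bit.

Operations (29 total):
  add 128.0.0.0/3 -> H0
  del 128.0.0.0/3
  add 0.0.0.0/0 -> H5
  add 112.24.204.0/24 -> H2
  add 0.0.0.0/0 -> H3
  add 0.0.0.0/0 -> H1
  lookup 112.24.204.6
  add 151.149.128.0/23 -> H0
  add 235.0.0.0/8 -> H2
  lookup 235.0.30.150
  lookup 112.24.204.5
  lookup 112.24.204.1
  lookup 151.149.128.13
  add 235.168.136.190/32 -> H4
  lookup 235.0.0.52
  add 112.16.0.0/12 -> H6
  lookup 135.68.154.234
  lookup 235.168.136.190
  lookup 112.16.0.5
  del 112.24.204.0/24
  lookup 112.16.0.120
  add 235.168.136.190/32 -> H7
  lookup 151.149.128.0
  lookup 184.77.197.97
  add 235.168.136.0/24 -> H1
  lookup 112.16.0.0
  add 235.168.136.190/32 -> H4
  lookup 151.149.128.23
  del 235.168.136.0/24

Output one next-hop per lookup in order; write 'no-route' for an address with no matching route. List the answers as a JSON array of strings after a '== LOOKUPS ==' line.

Trace:
  + 128.0.0.0/3 (H0) depth=3
  - 128.0.0.0/3 clear@3
  + 0.0.0.0/0 (H5) depth=0
  + 112.24.204.0/24 (H2) depth=24
  + 0.0.0.0/0 (H3) depth=0
  + 0.0.0.0/0 (H1) depth=0
  Q 112.24.204.6: descend 011100000001100011001100 ; hops seen [H1,H2] ; pick H2
  + 151.149.128.0/23 (H0) depth=23
  + 235.0.0.0/8 (H2) depth=8
  Q 235.0.30.150: descend 11101011 ; hops seen [H1,H2] ; pick H2
  Q 112.24.204.5: descend 011100000001100011001100 ; hops seen [H1,H2] ; pick H2
  Q 112.24.204.1: descend 011100000001100011001100 ; hops seen [H1,H2] ; pick H2
  Q 151.149.128.13: descend 10010111100101011000000 ; hops seen [H1,H0] ; pick H0
  + 235.168.136.190/32 (H4) depth=32
  Q 235.0.0.52: descend 11101011 ; hops seen [H1,H2] ; pick H2
  + 112.16.0.0/12 (H6) depth=12
  Q 135.68.154.234: descend 100 ; hops seen [H1] ; pick H1
  Q 235.168.136.190: descend 11101011101010001000100010111110 ; hops seen [H1,H2,H4] ; pick H4
  Q 112.16.0.5: descend 011100000001 ; hops seen [H1,H6] ; pick H6
  - 112.24.204.0/24 clear@24
  Q 112.16.0.120: descend 011100000001 ; hops seen [H1,H6] ; pick H6
  + 235.168.136.190/32 (H7) depth=32
  Q 151.149.128.0: descend 10010111100101011000000 ; hops seen [H1,H0] ; pick H0
  Q 184.77.197.97: descend 10 ; hops seen [H1] ; pick H1
  + 235.168.136.0/24 (H1) depth=24
  Q 112.16.0.0: descend 011100000001 ; hops seen [H1,H6] ; pick H6
  + 235.168.136.190/32 (H4) depth=32
  Q 151.149.128.23: descend 10010111100101011000000 ; hops seen [H1,H0] ; pick H0
  - 235.168.136.0/24 clear@24

== LOOKUPS ==
["H2","H2","H2","H2","H0","H2","H1","H4","H6","H6","H0","H1","H6","H0"]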